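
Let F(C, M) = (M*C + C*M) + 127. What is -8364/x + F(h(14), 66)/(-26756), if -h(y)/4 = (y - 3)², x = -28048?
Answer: 31439933/11725817 ≈ 2.6813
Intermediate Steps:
h(y) = -4*(-3 + y)² (h(y) = -4*(y - 3)² = -4*(-3 + y)²)
F(C, M) = 127 + 2*C*M (F(C, M) = (C*M + C*M) + 127 = 2*C*M + 127 = 127 + 2*C*M)
-8364/x + F(h(14), 66)/(-26756) = -8364/(-28048) + (127 + 2*(-4*(-3 + 14)²)*66)/(-26756) = -8364*(-1/28048) + (127 + 2*(-4*11²)*66)*(-1/26756) = 2091/7012 + (127 + 2*(-4*121)*66)*(-1/26756) = 2091/7012 + (127 + 2*(-484)*66)*(-1/26756) = 2091/7012 + (127 - 63888)*(-1/26756) = 2091/7012 - 63761*(-1/26756) = 2091/7012 + 63761/26756 = 31439933/11725817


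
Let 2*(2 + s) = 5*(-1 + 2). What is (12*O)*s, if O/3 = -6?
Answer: -108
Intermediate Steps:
s = ½ (s = -2 + (5*(-1 + 2))/2 = -2 + (5*1)/2 = -2 + (½)*5 = -2 + 5/2 = ½ ≈ 0.50000)
O = -18 (O = 3*(-6) = -18)
(12*O)*s = (12*(-18))*(½) = -216*½ = -108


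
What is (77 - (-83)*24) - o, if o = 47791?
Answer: -45722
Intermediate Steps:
(77 - (-83)*24) - o = (77 - (-83)*24) - 1*47791 = (77 - 83*(-24)) - 47791 = (77 + 1992) - 47791 = 2069 - 47791 = -45722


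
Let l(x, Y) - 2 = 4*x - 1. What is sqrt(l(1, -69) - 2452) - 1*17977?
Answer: -17977 + I*sqrt(2447) ≈ -17977.0 + 49.467*I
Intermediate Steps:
l(x, Y) = 1 + 4*x (l(x, Y) = 2 + (4*x - 1) = 2 + (-1 + 4*x) = 1 + 4*x)
sqrt(l(1, -69) - 2452) - 1*17977 = sqrt((1 + 4*1) - 2452) - 1*17977 = sqrt((1 + 4) - 2452) - 17977 = sqrt(5 - 2452) - 17977 = sqrt(-2447) - 17977 = I*sqrt(2447) - 17977 = -17977 + I*sqrt(2447)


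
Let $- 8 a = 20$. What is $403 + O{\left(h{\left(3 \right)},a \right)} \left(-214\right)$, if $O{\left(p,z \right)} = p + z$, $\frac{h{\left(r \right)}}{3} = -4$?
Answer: $3506$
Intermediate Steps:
$a = - \frac{5}{2}$ ($a = \left(- \frac{1}{8}\right) 20 = - \frac{5}{2} \approx -2.5$)
$h{\left(r \right)} = -12$ ($h{\left(r \right)} = 3 \left(-4\right) = -12$)
$403 + O{\left(h{\left(3 \right)},a \right)} \left(-214\right) = 403 + \left(-12 - \frac{5}{2}\right) \left(-214\right) = 403 - -3103 = 403 + 3103 = 3506$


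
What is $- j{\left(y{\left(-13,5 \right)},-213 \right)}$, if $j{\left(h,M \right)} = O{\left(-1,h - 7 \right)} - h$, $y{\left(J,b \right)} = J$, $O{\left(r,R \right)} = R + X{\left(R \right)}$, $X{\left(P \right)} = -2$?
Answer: $9$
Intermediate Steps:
$O{\left(r,R \right)} = -2 + R$ ($O{\left(r,R \right)} = R - 2 = -2 + R$)
$j{\left(h,M \right)} = -9$ ($j{\left(h,M \right)} = \left(-2 + \left(h - 7\right)\right) - h = \left(-2 + \left(-7 + h\right)\right) - h = \left(-9 + h\right) - h = -9$)
$- j{\left(y{\left(-13,5 \right)},-213 \right)} = \left(-1\right) \left(-9\right) = 9$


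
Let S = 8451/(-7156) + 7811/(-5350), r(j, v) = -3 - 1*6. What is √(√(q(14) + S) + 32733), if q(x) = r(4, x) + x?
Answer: √(10476265389300 + 17890*√755013459)/17890 ≈ 180.93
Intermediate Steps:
r(j, v) = -9 (r(j, v) = -3 - 6 = -9)
q(x) = -9 + x
S = -472469/178900 (S = 8451*(-1/7156) + 7811*(-1/5350) = -8451/7156 - 73/50 = -472469/178900 ≈ -2.6410)
√(√(q(14) + S) + 32733) = √(√((-9 + 14) - 472469/178900) + 32733) = √(√(5 - 472469/178900) + 32733) = √(√(422031/178900) + 32733) = √(√755013459/17890 + 32733) = √(32733 + √755013459/17890)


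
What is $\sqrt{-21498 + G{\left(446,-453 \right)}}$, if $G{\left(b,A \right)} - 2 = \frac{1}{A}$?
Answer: $\frac{i \sqrt{4411173117}}{453} \approx 146.62 i$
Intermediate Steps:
$G{\left(b,A \right)} = 2 + \frac{1}{A}$
$\sqrt{-21498 + G{\left(446,-453 \right)}} = \sqrt{-21498 + \left(2 + \frac{1}{-453}\right)} = \sqrt{-21498 + \left(2 - \frac{1}{453}\right)} = \sqrt{-21498 + \frac{905}{453}} = \sqrt{- \frac{9737689}{453}} = \frac{i \sqrt{4411173117}}{453}$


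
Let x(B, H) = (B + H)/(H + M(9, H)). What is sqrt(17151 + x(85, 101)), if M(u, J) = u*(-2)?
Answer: 3*sqrt(13129853)/83 ≈ 130.97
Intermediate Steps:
M(u, J) = -2*u
x(B, H) = (B + H)/(-18 + H) (x(B, H) = (B + H)/(H - 2*9) = (B + H)/(H - 18) = (B + H)/(-18 + H))
sqrt(17151 + x(85, 101)) = sqrt(17151 + (85 + 101)/(-18 + 101)) = sqrt(17151 + 186/83) = sqrt(1423719/83) = 3*sqrt(13129853)/83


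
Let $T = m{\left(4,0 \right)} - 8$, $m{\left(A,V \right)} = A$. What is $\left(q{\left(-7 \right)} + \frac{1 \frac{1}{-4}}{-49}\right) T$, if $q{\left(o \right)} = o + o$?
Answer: $\frac{2743}{49} \approx 55.98$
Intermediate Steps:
$q{\left(o \right)} = 2 o$
$T = -4$ ($T = 4 - 8 = -4$)
$\left(q{\left(-7 \right)} + \frac{1 \frac{1}{-4}}{-49}\right) T = \left(2 \left(-7\right) + \frac{1 \frac{1}{-4}}{-49}\right) \left(-4\right) = \left(-14 + 1 \left(- \frac{1}{4}\right) \left(- \frac{1}{49}\right)\right) \left(-4\right) = \left(-14 - - \frac{1}{196}\right) \left(-4\right) = \left(-14 + \frac{1}{196}\right) \left(-4\right) = \left(- \frac{2743}{196}\right) \left(-4\right) = \frac{2743}{49}$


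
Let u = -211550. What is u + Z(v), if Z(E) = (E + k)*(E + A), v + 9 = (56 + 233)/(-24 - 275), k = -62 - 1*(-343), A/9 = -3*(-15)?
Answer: -9340860065/89401 ≈ -1.0448e+5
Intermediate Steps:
A = 405 (A = 9*(-3*(-15)) = 9*45 = 405)
k = 281 (k = -62 + 343 = 281)
v = -2980/299 (v = -9 + (56 + 233)/(-24 - 275) = -9 + 289/(-299) = -9 + 289*(-1/299) = -9 - 289/299 = -2980/299 ≈ -9.9666)
Z(E) = (281 + E)*(405 + E) (Z(E) = (E + 281)*(E + 405) = (281 + E)*(405 + E))
u + Z(v) = -211550 + (113805 + (-2980/299)² + 686*(-2980/299)) = -211550 + (113805 + 8880400/89401 - 2044280/299) = -211550 + 9571921485/89401 = -9340860065/89401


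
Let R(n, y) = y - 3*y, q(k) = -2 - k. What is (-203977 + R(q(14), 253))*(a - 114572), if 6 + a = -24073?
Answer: 28351772433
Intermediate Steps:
R(n, y) = -2*y
a = -24079 (a = -6 - 24073 = -24079)
(-203977 + R(q(14), 253))*(a - 114572) = (-203977 - 2*253)*(-24079 - 114572) = (-203977 - 506)*(-138651) = -204483*(-138651) = 28351772433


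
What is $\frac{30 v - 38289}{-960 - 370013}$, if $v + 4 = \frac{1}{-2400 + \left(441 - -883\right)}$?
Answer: $\frac{20664057}{199583474} \approx 0.10354$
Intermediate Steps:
$v = - \frac{4305}{1076}$ ($v = -4 + \frac{1}{-2400 + \left(441 - -883\right)} = -4 + \frac{1}{-2400 + \left(441 + 883\right)} = -4 + \frac{1}{-2400 + 1324} = -4 + \frac{1}{-1076} = -4 - \frac{1}{1076} = - \frac{4305}{1076} \approx -4.0009$)
$\frac{30 v - 38289}{-960 - 370013} = \frac{30 \left(- \frac{4305}{1076}\right) - 38289}{-960 - 370013} = \frac{- \frac{64575}{538} - 38289}{-370973} = \left(- \frac{64575}{538} - 38289\right) \left(- \frac{1}{370973}\right) = \left(- \frac{20664057}{538}\right) \left(- \frac{1}{370973}\right) = \frac{20664057}{199583474}$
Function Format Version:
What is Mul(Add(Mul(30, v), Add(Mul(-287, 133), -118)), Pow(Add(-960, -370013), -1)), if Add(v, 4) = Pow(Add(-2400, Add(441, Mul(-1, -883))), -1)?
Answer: Rational(20664057, 199583474) ≈ 0.10354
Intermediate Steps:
v = Rational(-4305, 1076) (v = Add(-4, Pow(Add(-2400, Add(441, Mul(-1, -883))), -1)) = Add(-4, Pow(Add(-2400, Add(441, 883)), -1)) = Add(-4, Pow(Add(-2400, 1324), -1)) = Add(-4, Pow(-1076, -1)) = Add(-4, Rational(-1, 1076)) = Rational(-4305, 1076) ≈ -4.0009)
Mul(Add(Mul(30, v), Add(Mul(-287, 133), -118)), Pow(Add(-960, -370013), -1)) = Mul(Add(Mul(30, Rational(-4305, 1076)), Add(Mul(-287, 133), -118)), Pow(Add(-960, -370013), -1)) = Mul(Add(Rational(-64575, 538), Add(-38171, -118)), Pow(-370973, -1)) = Mul(Add(Rational(-64575, 538), -38289), Rational(-1, 370973)) = Mul(Rational(-20664057, 538), Rational(-1, 370973)) = Rational(20664057, 199583474)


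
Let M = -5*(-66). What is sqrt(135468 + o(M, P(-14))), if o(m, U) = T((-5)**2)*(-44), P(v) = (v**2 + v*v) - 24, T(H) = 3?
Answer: 2*sqrt(33834) ≈ 367.88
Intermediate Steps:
P(v) = -24 + 2*v**2 (P(v) = (v**2 + v**2) - 24 = 2*v**2 - 24 = -24 + 2*v**2)
M = 330
o(m, U) = -132 (o(m, U) = 3*(-44) = -132)
sqrt(135468 + o(M, P(-14))) = sqrt(135468 - 132) = sqrt(135336) = 2*sqrt(33834)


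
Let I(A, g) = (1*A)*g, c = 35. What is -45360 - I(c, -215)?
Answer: -37835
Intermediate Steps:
I(A, g) = A*g
-45360 - I(c, -215) = -45360 - 35*(-215) = -45360 - 1*(-7525) = -45360 + 7525 = -37835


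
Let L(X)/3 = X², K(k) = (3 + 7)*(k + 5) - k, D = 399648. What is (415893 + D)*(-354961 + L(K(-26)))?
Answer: -206652380613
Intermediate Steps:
K(k) = 50 + 9*k (K(k) = 10*(5 + k) - k = (50 + 10*k) - k = 50 + 9*k)
L(X) = 3*X²
(415893 + D)*(-354961 + L(K(-26))) = (415893 + 399648)*(-354961 + 3*(50 + 9*(-26))²) = 815541*(-354961 + 3*(50 - 234)²) = 815541*(-354961 + 3*(-184)²) = 815541*(-354961 + 3*33856) = 815541*(-354961 + 101568) = 815541*(-253393) = -206652380613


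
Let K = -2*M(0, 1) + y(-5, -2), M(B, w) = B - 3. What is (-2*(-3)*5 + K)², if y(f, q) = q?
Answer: 1156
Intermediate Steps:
M(B, w) = -3 + B
K = 4 (K = -2*(-3 + 0) - 2 = -2*(-3) - 2 = 6 - 2 = 4)
(-2*(-3)*5 + K)² = (-2*(-3)*5 + 4)² = (6*5 + 4)² = (30 + 4)² = 34² = 1156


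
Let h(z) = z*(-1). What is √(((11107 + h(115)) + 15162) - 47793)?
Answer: I*√21639 ≈ 147.1*I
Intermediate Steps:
h(z) = -z
√(((11107 + h(115)) + 15162) - 47793) = √(((11107 - 1*115) + 15162) - 47793) = √(((11107 - 115) + 15162) - 47793) = √((10992 + 15162) - 47793) = √(26154 - 47793) = √(-21639) = I*√21639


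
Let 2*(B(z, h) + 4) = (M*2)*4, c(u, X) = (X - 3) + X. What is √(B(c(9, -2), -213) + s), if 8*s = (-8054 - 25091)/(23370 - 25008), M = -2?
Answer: I*√230477/156 ≈ 3.0774*I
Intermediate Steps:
s = 4735/1872 (s = ((-8054 - 25091)/(23370 - 25008))/8 = (-33145/(-1638))/8 = (-33145*(-1/1638))/8 = (⅛)*(4735/234) = 4735/1872 ≈ 2.5294)
c(u, X) = -3 + 2*X (c(u, X) = (-3 + X) + X = -3 + 2*X)
B(z, h) = -12 (B(z, h) = -4 + (-2*2*4)/2 = -4 + (-4*4)/2 = -4 + (½)*(-16) = -4 - 8 = -12)
√(B(c(9, -2), -213) + s) = √(-12 + 4735/1872) = √(-17729/1872) = I*√230477/156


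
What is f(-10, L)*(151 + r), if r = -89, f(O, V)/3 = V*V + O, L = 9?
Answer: 13206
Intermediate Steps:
f(O, V) = 3*O + 3*V**2 (f(O, V) = 3*(V*V + O) = 3*(V**2 + O) = 3*(O + V**2) = 3*O + 3*V**2)
f(-10, L)*(151 + r) = (3*(-10) + 3*9**2)*(151 - 89) = (-30 + 3*81)*62 = (-30 + 243)*62 = 213*62 = 13206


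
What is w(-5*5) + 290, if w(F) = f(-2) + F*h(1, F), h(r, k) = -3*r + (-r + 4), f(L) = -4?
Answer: 286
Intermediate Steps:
h(r, k) = 4 - 4*r (h(r, k) = -3*r + (4 - r) = 4 - 4*r)
w(F) = -4 (w(F) = -4 + F*(4 - 4*1) = -4 + F*(4 - 4) = -4 + F*0 = -4 + 0 = -4)
w(-5*5) + 290 = -4 + 290 = 286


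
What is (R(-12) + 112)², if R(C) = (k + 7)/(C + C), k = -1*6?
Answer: 7219969/576 ≈ 12535.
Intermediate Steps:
k = -6
R(C) = 1/(2*C) (R(C) = (-6 + 7)/(C + C) = 1/(2*C))
(R(-12) + 112)² = ((½)/(-12) + 112)² = ((½)*(-1/12) + 112)² = (-1/24 + 112)² = (2687/24)² = 7219969/576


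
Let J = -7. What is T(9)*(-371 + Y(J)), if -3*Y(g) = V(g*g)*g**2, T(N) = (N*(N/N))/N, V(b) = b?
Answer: -3514/3 ≈ -1171.3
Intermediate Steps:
T(N) = 1 (T(N) = (N*1)/N = N/N = 1)
Y(g) = -g**4/3 (Y(g) = -g*g*g**2/3 = -g**2*g**2/3 = -g**4/3)
T(9)*(-371 + Y(J)) = 1*(-371 - 1/3*(-7)**4) = 1*(-371 - 1/3*2401) = 1*(-371 - 2401/3) = 1*(-3514/3) = -3514/3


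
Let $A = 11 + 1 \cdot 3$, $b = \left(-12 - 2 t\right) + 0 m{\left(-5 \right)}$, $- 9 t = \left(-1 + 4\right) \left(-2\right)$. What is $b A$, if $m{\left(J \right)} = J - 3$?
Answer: $- \frac{560}{3} \approx -186.67$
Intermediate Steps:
$t = \frac{2}{3}$ ($t = - \frac{\left(-1 + 4\right) \left(-2\right)}{9} = - \frac{3 \left(-2\right)}{9} = \left(- \frac{1}{9}\right) \left(-6\right) = \frac{2}{3} \approx 0.66667$)
$m{\left(J \right)} = -3 + J$
$b = - \frac{40}{3}$ ($b = \left(-12 - \frac{4}{3}\right) + 0 \left(-3 - 5\right) = \left(-12 - \frac{4}{3}\right) + 0 \left(-8\right) = - \frac{40}{3} + 0 = - \frac{40}{3} \approx -13.333$)
$A = 14$ ($A = 11 + 3 = 14$)
$b A = \left(- \frac{40}{3}\right) 14 = - \frac{560}{3}$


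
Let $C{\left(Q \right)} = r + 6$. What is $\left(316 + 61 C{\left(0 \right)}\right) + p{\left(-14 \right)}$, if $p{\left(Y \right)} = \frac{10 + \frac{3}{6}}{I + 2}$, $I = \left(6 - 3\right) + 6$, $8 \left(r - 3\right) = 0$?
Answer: $\frac{19051}{22} \approx 865.95$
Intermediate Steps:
$r = 3$ ($r = 3 + \frac{1}{8} \cdot 0 = 3 + 0 = 3$)
$I = 9$ ($I = 3 + 6 = 9$)
$C{\left(Q \right)} = 9$ ($C{\left(Q \right)} = 3 + 6 = 9$)
$p{\left(Y \right)} = \frac{21}{22}$ ($p{\left(Y \right)} = \frac{10 + \frac{3}{6}}{9 + 2} = \frac{10 + 3 \cdot \frac{1}{6}}{11} = \left(10 + \frac{1}{2}\right) \frac{1}{11} = \frac{21}{2} \cdot \frac{1}{11} = \frac{21}{22}$)
$\left(316 + 61 C{\left(0 \right)}\right) + p{\left(-14 \right)} = \left(316 + 61 \cdot 9\right) + \frac{21}{22} = \left(316 + 549\right) + \frac{21}{22} = 865 + \frac{21}{22} = \frac{19051}{22}$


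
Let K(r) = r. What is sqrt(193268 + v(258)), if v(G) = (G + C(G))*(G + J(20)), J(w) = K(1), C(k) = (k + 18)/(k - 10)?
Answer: sqrt(1000893962)/62 ≈ 510.27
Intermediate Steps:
C(k) = (18 + k)/(-10 + k)
J(w) = 1
v(G) = (1 + G)*(G + (18 + G)/(-10 + G)) (v(G) = (G + (18 + G)/(-10 + G))*(G + 1) = (G + (18 + G)/(-10 + G))*(1 + G) = (1 + G)*(G + (18 + G)/(-10 + G)))
sqrt(193268 + v(258)) = sqrt(193268 + (18 + 258**3 - 8*258**2 + 9*258)/(-10 + 258)) = sqrt(193268 + (18 + 17173512 - 8*66564 + 2322)/248) = sqrt(193268 + (18 + 17173512 - 532512 + 2322)/248) = sqrt(193268 + (1/248)*16643340) = sqrt(193268 + 4160835/62) = sqrt(16143451/62) = sqrt(1000893962)/62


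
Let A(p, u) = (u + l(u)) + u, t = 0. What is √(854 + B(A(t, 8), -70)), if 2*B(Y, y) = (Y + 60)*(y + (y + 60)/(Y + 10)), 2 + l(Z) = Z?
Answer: I*√32461/4 ≈ 45.042*I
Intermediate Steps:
l(Z) = -2 + Z
A(p, u) = -2 + 3*u (A(p, u) = (u + (-2 + u)) + u = (-2 + 2*u) + u = -2 + 3*u)
B(Y, y) = (60 + Y)*(y + (60 + y)/(10 + Y))/2 (B(Y, y) = ((Y + 60)*(y + (y + 60)/(Y + 10)))/2 = ((60 + Y)*(y + (60 + y)/(10 + Y)))/2 = (60 + Y)*(y + (60 + y)/(10 + Y))/2)
√(854 + B(A(t, 8), -70)) = √(854 + (3600 + 60*(-2 + 3*8) + 660*(-70) - 70*(-2 + 3*8)² + 71*(-2 + 3*8)*(-70))/(2*(10 + (-2 + 3*8)))) = √(854 + (3600 + 60*(-2 + 24) - 46200 - 70*(-2 + 24)² + 71*(-2 + 24)*(-70))/(2*(10 + (-2 + 24)))) = √(854 + (3600 + 60*22 - 46200 - 70*22² + 71*22*(-70))/(2*(10 + 22))) = √(854 + (½)*(3600 + 1320 - 46200 - 70*484 - 109340)/32) = √(854 + (½)*(1/32)*(3600 + 1320 - 46200 - 33880 - 109340)) = √(854 + (½)*(1/32)*(-184500)) = √(854 - 46125/16) = √(-32461/16) = I*√32461/4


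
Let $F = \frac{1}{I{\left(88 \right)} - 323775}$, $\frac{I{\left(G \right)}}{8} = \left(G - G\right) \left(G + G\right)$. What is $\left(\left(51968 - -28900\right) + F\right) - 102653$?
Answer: $- \frac{7053438376}{323775} \approx -21785.0$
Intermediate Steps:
$I{\left(G \right)} = 0$ ($I{\left(G \right)} = 8 \left(G - G\right) \left(G + G\right) = 8 \cdot 0 \cdot 2 G = 8 \cdot 0 = 0$)
$F = - \frac{1}{323775}$ ($F = \frac{1}{0 - 323775} = \frac{1}{-323775} = - \frac{1}{323775} \approx -3.0886 \cdot 10^{-6}$)
$\left(\left(51968 - -28900\right) + F\right) - 102653 = \left(\left(51968 - -28900\right) - \frac{1}{323775}\right) - 102653 = \left(\left(51968 + 28900\right) - \frac{1}{323775}\right) - 102653 = \left(80868 - \frac{1}{323775}\right) - 102653 = \frac{26183036699}{323775} - 102653 = - \frac{7053438376}{323775}$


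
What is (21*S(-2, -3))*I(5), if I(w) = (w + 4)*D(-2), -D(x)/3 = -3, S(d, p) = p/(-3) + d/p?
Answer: 2835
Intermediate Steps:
S(d, p) = -p/3 + d/p (S(d, p) = p*(-⅓) + d/p = -p/3 + d/p)
D(x) = 9 (D(x) = -3*(-3) = 9)
I(w) = 36 + 9*w (I(w) = (w + 4)*9 = (4 + w)*9 = 36 + 9*w)
(21*S(-2, -3))*I(5) = (21*(-⅓*(-3) - 2/(-3)))*(36 + 9*5) = (21*(1 - 2*(-⅓)))*(36 + 45) = (21*(1 + ⅔))*81 = (21*(5/3))*81 = 35*81 = 2835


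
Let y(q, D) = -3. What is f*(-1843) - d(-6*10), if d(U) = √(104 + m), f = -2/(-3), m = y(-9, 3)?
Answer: -3686/3 - √101 ≈ -1238.7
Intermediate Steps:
m = -3
f = ⅔ (f = -2*(-⅓) = ⅔ ≈ 0.66667)
d(U) = √101 (d(U) = √(104 - 3) = √101)
f*(-1843) - d(-6*10) = (⅔)*(-1843) - √101 = -3686/3 - √101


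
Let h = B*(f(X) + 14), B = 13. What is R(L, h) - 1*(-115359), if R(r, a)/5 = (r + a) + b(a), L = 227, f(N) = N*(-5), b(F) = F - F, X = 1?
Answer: 117079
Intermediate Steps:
b(F) = 0
f(N) = -5*N
h = 117 (h = 13*(-5*1 + 14) = 13*(-5 + 14) = 13*9 = 117)
R(r, a) = 5*a + 5*r (R(r, a) = 5*((r + a) + 0) = 5*((a + r) + 0) = 5*(a + r) = 5*a + 5*r)
R(L, h) - 1*(-115359) = (5*117 + 5*227) - 1*(-115359) = (585 + 1135) + 115359 = 1720 + 115359 = 117079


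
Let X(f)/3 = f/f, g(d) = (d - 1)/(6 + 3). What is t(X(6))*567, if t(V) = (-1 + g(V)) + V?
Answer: 1260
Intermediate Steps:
g(d) = -⅑ + d/9 (g(d) = (-1 + d)/9 = (-1 + d)*(⅑) = -⅑ + d/9)
X(f) = 3 (X(f) = 3*(f/f) = 3*1 = 3)
t(V) = -10/9 + 10*V/9 (t(V) = (-1 + (-⅑ + V/9)) + V = (-10/9 + V/9) + V = -10/9 + 10*V/9)
t(X(6))*567 = (-10/9 + (10/9)*3)*567 = (-10/9 + 10/3)*567 = (20/9)*567 = 1260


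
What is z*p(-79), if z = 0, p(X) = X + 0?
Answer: 0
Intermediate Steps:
p(X) = X
z*p(-79) = 0*(-79) = 0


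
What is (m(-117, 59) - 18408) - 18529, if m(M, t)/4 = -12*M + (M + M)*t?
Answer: -86545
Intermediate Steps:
m(M, t) = -48*M + 8*M*t (m(M, t) = 4*(-12*M + (M + M)*t) = 4*(-12*M + (2*M)*t) = 4*(-12*M + 2*M*t) = -48*M + 8*M*t)
(m(-117, 59) - 18408) - 18529 = (8*(-117)*(-6 + 59) - 18408) - 18529 = (8*(-117)*53 - 18408) - 18529 = (-49608 - 18408) - 18529 = -68016 - 18529 = -86545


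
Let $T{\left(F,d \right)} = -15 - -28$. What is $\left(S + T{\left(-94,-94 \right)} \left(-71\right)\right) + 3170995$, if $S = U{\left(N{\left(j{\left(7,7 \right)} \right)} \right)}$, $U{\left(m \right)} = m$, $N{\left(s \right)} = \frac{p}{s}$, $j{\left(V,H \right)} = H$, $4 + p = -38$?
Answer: $3170066$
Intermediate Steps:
$p = -42$ ($p = -4 - 38 = -42$)
$N{\left(s \right)} = - \frac{42}{s}$
$T{\left(F,d \right)} = 13$ ($T{\left(F,d \right)} = -15 + 28 = 13$)
$S = -6$ ($S = - \frac{42}{7} = \left(-42\right) \frac{1}{7} = -6$)
$\left(S + T{\left(-94,-94 \right)} \left(-71\right)\right) + 3170995 = \left(-6 + 13 \left(-71\right)\right) + 3170995 = \left(-6 - 923\right) + 3170995 = -929 + 3170995 = 3170066$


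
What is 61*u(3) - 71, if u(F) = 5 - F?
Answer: 51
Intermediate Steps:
61*u(3) - 71 = 61*(5 - 1*3) - 71 = 61*(5 - 3) - 71 = 61*2 - 71 = 122 - 71 = 51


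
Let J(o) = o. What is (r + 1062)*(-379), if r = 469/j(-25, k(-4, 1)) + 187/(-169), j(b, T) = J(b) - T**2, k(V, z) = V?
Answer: -2755962930/6929 ≈ -3.9774e+5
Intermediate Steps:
j(b, T) = b - T**2
r = -86928/6929 (r = 469/(-25 - 1*(-4)**2) + 187/(-169) = 469/(-25 - 1*16) + 187*(-1/169) = 469/(-25 - 16) - 187/169 = 469/(-41) - 187/169 = 469*(-1/41) - 187/169 = -469/41 - 187/169 = -86928/6929 ≈ -12.546)
(r + 1062)*(-379) = (-86928/6929 + 1062)*(-379) = (7271670/6929)*(-379) = -2755962930/6929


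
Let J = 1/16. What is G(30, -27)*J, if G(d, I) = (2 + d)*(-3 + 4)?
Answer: 2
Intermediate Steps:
J = 1/16 ≈ 0.062500
G(d, I) = 2 + d (G(d, I) = (2 + d)*1 = 2 + d)
G(30, -27)*J = (2 + 30)*(1/16) = 32*(1/16) = 2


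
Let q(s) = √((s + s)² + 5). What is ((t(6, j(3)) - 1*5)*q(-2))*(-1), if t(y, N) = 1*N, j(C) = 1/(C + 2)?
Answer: 24*√21/5 ≈ 21.996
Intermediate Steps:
j(C) = 1/(2 + C)
t(y, N) = N
q(s) = √(5 + 4*s²) (q(s) = √((2*s)² + 5) = √(4*s² + 5) = √(5 + 4*s²))
((t(6, j(3)) - 1*5)*q(-2))*(-1) = ((1/(2 + 3) - 1*5)*√(5 + 4*(-2)²))*(-1) = ((1/5 - 5)*√(5 + 4*4))*(-1) = ((⅕ - 5)*√(5 + 16))*(-1) = -24*√21/5*(-1) = 24*√21/5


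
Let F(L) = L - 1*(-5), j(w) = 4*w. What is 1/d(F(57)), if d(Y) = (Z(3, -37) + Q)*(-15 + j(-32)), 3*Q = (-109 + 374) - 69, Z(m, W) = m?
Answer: -3/29315 ≈ -0.00010234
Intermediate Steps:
Q = 196/3 (Q = ((-109 + 374) - 69)/3 = (265 - 69)/3 = (1/3)*196 = 196/3 ≈ 65.333)
F(L) = 5 + L (F(L) = L + 5 = 5 + L)
d(Y) = -29315/3 (d(Y) = (3 + 196/3)*(-15 + 4*(-32)) = 205*(-15 - 128)/3 = (205/3)*(-143) = -29315/3)
1/d(F(57)) = 1/(-29315/3) = -3/29315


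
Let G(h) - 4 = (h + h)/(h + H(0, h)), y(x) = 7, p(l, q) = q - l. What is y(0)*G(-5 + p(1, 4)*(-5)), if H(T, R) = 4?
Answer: 91/2 ≈ 45.500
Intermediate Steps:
G(h) = 4 + 2*h/(4 + h) (G(h) = 4 + (h + h)/(h + 4) = 4 + (2*h)/(4 + h) = 4 + 2*h/(4 + h))
y(0)*G(-5 + p(1, 4)*(-5)) = 7*(2*(8 + 3*(-5 + (4 - 1*1)*(-5)))/(4 + (-5 + (4 - 1*1)*(-5)))) = 7*(2*(8 + 3*(-5 + (4 - 1)*(-5)))/(4 + (-5 + (4 - 1)*(-5)))) = 7*(2*(8 + 3*(-5 + 3*(-5)))/(4 + (-5 + 3*(-5)))) = 7*(2*(8 + 3*(-5 - 15))/(4 + (-5 - 15))) = 7*(2*(8 + 3*(-20))/(4 - 20)) = 7*(2*(8 - 60)/(-16)) = 7*(2*(-1/16)*(-52)) = 7*(13/2) = 91/2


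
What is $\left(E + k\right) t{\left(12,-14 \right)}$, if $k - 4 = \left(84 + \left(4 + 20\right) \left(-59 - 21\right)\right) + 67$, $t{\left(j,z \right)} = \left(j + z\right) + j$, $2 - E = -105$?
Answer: $-16580$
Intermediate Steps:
$E = 107$ ($E = 2 - -105 = 2 + 105 = 107$)
$t{\left(j,z \right)} = z + 2 j$
$k = -1765$ ($k = 4 + \left(\left(84 + \left(4 + 20\right) \left(-59 - 21\right)\right) + 67\right) = 4 + \left(\left(84 + 24 \left(-80\right)\right) + 67\right) = 4 + \left(\left(84 - 1920\right) + 67\right) = 4 + \left(-1836 + 67\right) = 4 - 1769 = -1765$)
$\left(E + k\right) t{\left(12,-14 \right)} = \left(107 - 1765\right) \left(-14 + 2 \cdot 12\right) = - 1658 \left(-14 + 24\right) = \left(-1658\right) 10 = -16580$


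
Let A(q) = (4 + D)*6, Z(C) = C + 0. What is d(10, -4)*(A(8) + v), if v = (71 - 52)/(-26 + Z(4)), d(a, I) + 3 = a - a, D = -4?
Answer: 57/22 ≈ 2.5909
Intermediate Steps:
Z(C) = C
d(a, I) = -3 (d(a, I) = -3 + (a - a) = -3 + 0 = -3)
v = -19/22 (v = (71 - 52)/(-26 + 4) = 19/(-22) = 19*(-1/22) = -19/22 ≈ -0.86364)
A(q) = 0 (A(q) = (4 - 4)*6 = 0*6 = 0)
d(10, -4)*(A(8) + v) = -3*(0 - 19/22) = -3*(-19/22) = 57/22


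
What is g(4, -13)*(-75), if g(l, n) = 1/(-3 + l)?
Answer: -75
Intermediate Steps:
g(4, -13)*(-75) = -75/(-3 + 4) = -75/1 = 1*(-75) = -75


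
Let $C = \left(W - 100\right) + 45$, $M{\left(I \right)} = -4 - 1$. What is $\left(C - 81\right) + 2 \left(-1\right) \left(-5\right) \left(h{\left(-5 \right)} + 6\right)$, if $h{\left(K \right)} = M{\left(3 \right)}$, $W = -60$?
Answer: $-186$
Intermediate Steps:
$M{\left(I \right)} = -5$ ($M{\left(I \right)} = -4 - 1 = -5$)
$h{\left(K \right)} = -5$
$C = -115$ ($C = \left(-60 - 100\right) + 45 = -160 + 45 = -115$)
$\left(C - 81\right) + 2 \left(-1\right) \left(-5\right) \left(h{\left(-5 \right)} + 6\right) = \left(-115 - 81\right) + 2 \left(-1\right) \left(-5\right) \left(-5 + 6\right) = -196 + \left(-2\right) \left(-5\right) 1 = -196 + 10 \cdot 1 = -196 + 10 = -186$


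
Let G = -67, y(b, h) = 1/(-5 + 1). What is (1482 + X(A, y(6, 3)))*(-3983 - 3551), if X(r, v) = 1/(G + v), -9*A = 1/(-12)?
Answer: -3003459236/269 ≈ -1.1165e+7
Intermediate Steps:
y(b, h) = -¼ (y(b, h) = 1/(-4) = -¼)
A = 1/108 (A = -⅑/(-12) = -⅑*(-1/12) = 1/108 ≈ 0.0092593)
X(r, v) = 1/(-67 + v)
(1482 + X(A, y(6, 3)))*(-3983 - 3551) = (1482 + 1/(-67 - ¼))*(-3983 - 3551) = (1482 + 1/(-269/4))*(-7534) = (1482 - 4/269)*(-7534) = (398654/269)*(-7534) = -3003459236/269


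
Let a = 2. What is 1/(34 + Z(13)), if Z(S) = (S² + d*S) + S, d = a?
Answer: 1/242 ≈ 0.0041322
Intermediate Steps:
d = 2
Z(S) = S² + 3*S (Z(S) = (S² + 2*S) + S = S² + 3*S)
1/(34 + Z(13)) = 1/(34 + 13*(3 + 13)) = 1/(34 + 13*16) = 1/(34 + 208) = 1/242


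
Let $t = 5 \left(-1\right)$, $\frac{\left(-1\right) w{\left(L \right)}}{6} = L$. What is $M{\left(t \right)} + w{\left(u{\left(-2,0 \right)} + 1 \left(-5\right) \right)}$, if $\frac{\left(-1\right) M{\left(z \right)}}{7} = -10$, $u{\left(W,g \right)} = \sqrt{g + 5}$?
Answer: $100 - 6 \sqrt{5} \approx 86.584$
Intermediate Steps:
$u{\left(W,g \right)} = \sqrt{5 + g}$
$w{\left(L \right)} = - 6 L$
$t = -5$
$M{\left(z \right)} = 70$ ($M{\left(z \right)} = \left(-7\right) \left(-10\right) = 70$)
$M{\left(t \right)} + w{\left(u{\left(-2,0 \right)} + 1 \left(-5\right) \right)} = 70 - 6 \left(\sqrt{5 + 0} + 1 \left(-5\right)\right) = 70 - 6 \left(\sqrt{5} - 5\right) = 70 - 6 \left(-5 + \sqrt{5}\right) = 70 + \left(30 - 6 \sqrt{5}\right) = 100 - 6 \sqrt{5}$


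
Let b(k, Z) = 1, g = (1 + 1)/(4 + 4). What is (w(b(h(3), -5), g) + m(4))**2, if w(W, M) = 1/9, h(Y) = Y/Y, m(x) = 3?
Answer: 784/81 ≈ 9.6790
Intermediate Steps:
h(Y) = 1
g = 1/4 (g = 2/8 = 2*(1/8) = 1/4 ≈ 0.25000)
w(W, M) = 1/9
(w(b(h(3), -5), g) + m(4))**2 = (1/9 + 3)**2 = (28/9)**2 = 784/81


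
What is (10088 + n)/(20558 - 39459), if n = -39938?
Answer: 29850/18901 ≈ 1.5793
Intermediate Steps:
(10088 + n)/(20558 - 39459) = (10088 - 39938)/(20558 - 39459) = -29850/(-18901) = -29850*(-1/18901) = 29850/18901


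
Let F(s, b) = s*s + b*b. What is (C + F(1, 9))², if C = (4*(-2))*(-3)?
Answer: 11236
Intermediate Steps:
F(s, b) = b² + s² (F(s, b) = s² + b² = b² + s²)
C = 24 (C = -8*(-3) = 24)
(C + F(1, 9))² = (24 + (9² + 1²))² = (24 + (81 + 1))² = (24 + 82)² = 106² = 11236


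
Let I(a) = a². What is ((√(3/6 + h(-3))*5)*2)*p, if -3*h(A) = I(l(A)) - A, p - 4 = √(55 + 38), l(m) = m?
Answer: 5*I*√14*(4 + √93) ≈ 255.25*I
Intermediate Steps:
p = 4 + √93 (p = 4 + √(55 + 38) = 4 + √93 ≈ 13.644)
h(A) = -A²/3 + A/3 (h(A) = -(A² - A)/3 = -A²/3 + A/3)
((√(3/6 + h(-3))*5)*2)*p = ((√(3/6 + (⅓)*(-3)*(1 - 1*(-3)))*5)*2)*(4 + √93) = ((√(3*(⅙) + (⅓)*(-3)*(1 + 3))*5)*2)*(4 + √93) = ((√(½ + (⅓)*(-3)*4)*5)*2)*(4 + √93) = ((√(½ - 4)*5)*2)*(4 + √93) = ((√(-7/2)*5)*2)*(4 + √93) = (((I*√14/2)*5)*2)*(4 + √93) = ((5*I*√14/2)*2)*(4 + √93) = (5*I*√14)*(4 + √93) = 5*I*√14*(4 + √93)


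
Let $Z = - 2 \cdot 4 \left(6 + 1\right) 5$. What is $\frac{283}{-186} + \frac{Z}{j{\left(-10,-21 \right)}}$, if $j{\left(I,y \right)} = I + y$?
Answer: $\frac{1397}{186} \approx 7.5107$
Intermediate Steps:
$Z = -280$ ($Z = - 2 \cdot 4 \cdot 7 \cdot 5 = \left(-2\right) 28 \cdot 5 = \left(-56\right) 5 = -280$)
$\frac{283}{-186} + \frac{Z}{j{\left(-10,-21 \right)}} = \frac{283}{-186} - \frac{280}{-10 - 21} = 283 \left(- \frac{1}{186}\right) - \frac{280}{-31} = - \frac{283}{186} - - \frac{280}{31} = - \frac{283}{186} + \frac{280}{31} = \frac{1397}{186}$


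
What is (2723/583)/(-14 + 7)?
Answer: -389/583 ≈ -0.66724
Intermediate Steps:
(2723/583)/(-14 + 7) = (2723*(1/583))/(-7) = -⅐*2723/583 = -389/583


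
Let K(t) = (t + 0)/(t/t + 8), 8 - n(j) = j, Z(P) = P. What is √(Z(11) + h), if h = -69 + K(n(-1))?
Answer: I*√57 ≈ 7.5498*I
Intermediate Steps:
n(j) = 8 - j
K(t) = t/9 (K(t) = t/(1 + 8) = t/9)
h = -68 (h = -69 + (8 - 1*(-1))/9 = -69 + (8 + 1)/9 = -69 + (⅑)*9 = -69 + 1 = -68)
√(Z(11) + h) = √(11 - 68) = √(-57) = I*√57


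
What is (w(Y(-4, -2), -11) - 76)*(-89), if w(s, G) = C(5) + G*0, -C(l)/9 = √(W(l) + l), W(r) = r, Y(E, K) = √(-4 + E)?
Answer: 6764 + 801*√10 ≈ 9297.0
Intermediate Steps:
C(l) = -9*√2*√l (C(l) = -9*√(l + l) = -9*√2*√l)
w(s, G) = -9*√10 (w(s, G) = -9*√2*√5 + G*0 = -9*√10 + 0 = -9*√10)
(w(Y(-4, -2), -11) - 76)*(-89) = (-9*√10 - 76)*(-89) = (-76 - 9*√10)*(-89) = 6764 + 801*√10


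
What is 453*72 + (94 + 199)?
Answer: 32909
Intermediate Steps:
453*72 + (94 + 199) = 32616 + 293 = 32909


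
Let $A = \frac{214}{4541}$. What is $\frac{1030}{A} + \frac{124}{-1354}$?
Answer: $\frac{1583235721}{72439} \approx 21856.0$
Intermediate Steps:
$A = \frac{214}{4541}$ ($A = 214 \cdot \frac{1}{4541} = \frac{214}{4541} \approx 0.047126$)
$\frac{1030}{A} + \frac{124}{-1354} = \frac{1030}{\frac{214}{4541}} + \frac{124}{-1354} = 1030 \cdot \frac{4541}{214} + 124 \left(- \frac{1}{1354}\right) = \frac{2338615}{107} - \frac{62}{677} = \frac{1583235721}{72439}$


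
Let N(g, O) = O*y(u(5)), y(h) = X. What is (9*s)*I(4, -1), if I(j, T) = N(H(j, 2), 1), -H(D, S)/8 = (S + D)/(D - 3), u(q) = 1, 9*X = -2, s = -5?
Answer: 10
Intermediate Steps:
X = -2/9 (X = (⅑)*(-2) = -2/9 ≈ -0.22222)
y(h) = -2/9
H(D, S) = -8*(D + S)/(-3 + D) (H(D, S) = -8*(S + D)/(D - 3) = -8*(D + S)/(-3 + D))
N(g, O) = -2*O/9 (N(g, O) = O*(-2/9) = -2*O/9)
I(j, T) = -2/9 (I(j, T) = -2/9*1 = -2/9)
(9*s)*I(4, -1) = (9*(-5))*(-2/9) = -45*(-2/9) = 10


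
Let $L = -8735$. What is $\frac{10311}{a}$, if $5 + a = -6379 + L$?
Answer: $- \frac{10311}{15119} \approx -0.68199$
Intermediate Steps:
$a = -15119$ ($a = -5 - 15114 = -15119$)
$\frac{10311}{a} = \frac{10311}{-15119} = 10311 \left(- \frac{1}{15119}\right) = - \frac{10311}{15119}$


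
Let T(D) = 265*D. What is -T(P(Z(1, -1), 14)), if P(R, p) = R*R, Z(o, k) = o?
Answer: -265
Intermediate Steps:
P(R, p) = R**2
-T(P(Z(1, -1), 14)) = -265*1**2 = -265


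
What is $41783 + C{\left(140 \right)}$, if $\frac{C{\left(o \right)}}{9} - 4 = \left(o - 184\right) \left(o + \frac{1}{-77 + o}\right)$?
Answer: $- \frac{95391}{7} \approx -13627.0$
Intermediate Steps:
$C{\left(o \right)} = 36 + 9 \left(-184 + o\right) \left(o + \frac{1}{-77 + o}\right)$ ($C{\left(o \right)} = 36 + 9 \left(o - 184\right) \left(o + \frac{1}{-77 + o}\right) = 36 + 9 \left(-184 + o\right) \left(o + \frac{1}{-77 + o}\right)$)
$41783 + C{\left(140 \right)} = 41783 + \frac{9 \left(-492 + 140^{3} - 261 \cdot 140^{2} + 14173 \cdot 140\right)}{-77 + 140} = 41783 + \frac{9 \left(-492 + 2744000 - 5115600 + 1984220\right)}{63} = 41783 + 9 \cdot \frac{1}{63} \left(-492 + 2744000 - 5115600 + 1984220\right) = 41783 + 9 \cdot \frac{1}{63} \left(-387872\right) = 41783 - \frac{387872}{7} = - \frac{95391}{7}$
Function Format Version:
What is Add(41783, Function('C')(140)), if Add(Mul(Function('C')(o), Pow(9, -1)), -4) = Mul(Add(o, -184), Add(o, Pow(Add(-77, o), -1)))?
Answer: Rational(-95391, 7) ≈ -13627.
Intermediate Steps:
Function('C')(o) = Add(36, Mul(9, Add(-184, o), Add(o, Pow(Add(-77, o), -1)))) (Function('C')(o) = Add(36, Mul(9, Mul(Add(o, -184), Add(o, Pow(Add(-77, o), -1))))) = Add(36, Mul(9, Mul(Add(-184, o), Add(o, Pow(Add(-77, o), -1))))) = Add(36, Mul(9, Add(-184, o), Add(o, Pow(Add(-77, o), -1)))))
Add(41783, Function('C')(140)) = Add(41783, Mul(9, Pow(Add(-77, 140), -1), Add(-492, Pow(140, 3), Mul(-261, Pow(140, 2)), Mul(14173, 140)))) = Add(41783, Mul(9, Pow(63, -1), Add(-492, 2744000, Mul(-261, 19600), 1984220))) = Add(41783, Mul(9, Rational(1, 63), Add(-492, 2744000, -5115600, 1984220))) = Add(41783, Mul(9, Rational(1, 63), -387872)) = Add(41783, Rational(-387872, 7)) = Rational(-95391, 7)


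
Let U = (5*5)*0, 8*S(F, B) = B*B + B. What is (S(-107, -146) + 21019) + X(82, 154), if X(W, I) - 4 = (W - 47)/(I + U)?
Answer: 1041457/44 ≈ 23669.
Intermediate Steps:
S(F, B) = B/8 + B**2/8 (S(F, B) = (B*B + B)/8 = (B**2 + B)/8 = (B + B**2)/8 = B/8 + B**2/8)
U = 0 (U = 25*0 = 0)
X(W, I) = 4 + (-47 + W)/I (X(W, I) = 4 + (W - 47)/(I + 0) = 4 + (-47 + W)/I)
(S(-107, -146) + 21019) + X(82, 154) = ((1/8)*(-146)*(1 - 146) + 21019) + (-47 + 82 + 4*154)/154 = ((1/8)*(-146)*(-145) + 21019) + (-47 + 82 + 616)/154 = (10585/4 + 21019) + (1/154)*651 = 94661/4 + 93/22 = 1041457/44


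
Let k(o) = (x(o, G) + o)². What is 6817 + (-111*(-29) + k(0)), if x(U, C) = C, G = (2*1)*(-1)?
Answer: 10040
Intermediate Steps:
G = -2 (G = 2*(-1) = -2)
k(o) = (-2 + o)²
6817 + (-111*(-29) + k(0)) = 6817 + (-111*(-29) + (-2 + 0)²) = 6817 + (3219 + (-2)²) = 6817 + (3219 + 4) = 6817 + 3223 = 10040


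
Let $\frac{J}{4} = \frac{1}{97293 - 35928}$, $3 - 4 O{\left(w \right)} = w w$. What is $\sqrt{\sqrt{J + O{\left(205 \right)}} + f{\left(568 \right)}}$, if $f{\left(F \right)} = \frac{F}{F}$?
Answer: $\frac{\sqrt{15062652900 + 122730 i \sqrt{158240699059110}}}{122730} \approx 7.1938 + 7.1239 i$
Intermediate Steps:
$O{\left(w \right)} = \frac{3}{4} - \frac{w^{2}}{4}$ ($O{\left(w \right)} = \frac{3}{4} - \frac{w w}{4} = \frac{3}{4} - \frac{w^{2}}{4}$)
$f{\left(F \right)} = 1$
$J = \frac{4}{61365}$ ($J = \frac{4}{97293 - 35928} = \frac{4}{61365} \approx 6.5184 \cdot 10^{-5}$)
$\sqrt{\sqrt{J + O{\left(205 \right)}} + f{\left(568 \right)}} = \sqrt{\sqrt{\frac{4}{61365} + \left(\frac{3}{4} - \frac{205^{2}}{4}\right)} + 1} = \sqrt{\sqrt{\frac{4}{61365} + \left(\frac{3}{4} - \frac{42025}{4}\right)} + 1} = \sqrt{\sqrt{\frac{4}{61365} - \frac{21011}{2}} + 1} = \sqrt{\sqrt{- \frac{1289340007}{122730}} + 1} = \sqrt{\frac{i \sqrt{158240699059110}}{122730} + 1} = \sqrt{1 + \frac{i \sqrt{158240699059110}}{122730}}$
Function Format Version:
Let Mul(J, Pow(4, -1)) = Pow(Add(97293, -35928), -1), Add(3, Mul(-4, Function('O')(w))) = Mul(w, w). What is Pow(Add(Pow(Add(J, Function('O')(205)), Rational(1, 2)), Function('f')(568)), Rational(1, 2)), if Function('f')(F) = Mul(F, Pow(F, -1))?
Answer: Mul(Rational(1, 122730), Pow(Add(15062652900, Mul(122730, I, Pow(158240699059110, Rational(1, 2)))), Rational(1, 2))) ≈ Add(7.1938, Mul(7.1239, I))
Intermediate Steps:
Function('O')(w) = Add(Rational(3, 4), Mul(Rational(-1, 4), Pow(w, 2))) (Function('O')(w) = Add(Rational(3, 4), Mul(Rational(-1, 4), Mul(w, w))) = Add(Rational(3, 4), Mul(Rational(-1, 4), Pow(w, 2))))
Function('f')(F) = 1
J = Rational(4, 61365) (J = Mul(4, Pow(Add(97293, -35928), -1)) = Mul(4, Pow(61365, -1)) = Mul(4, Rational(1, 61365)) = Rational(4, 61365) ≈ 6.5184e-5)
Pow(Add(Pow(Add(J, Function('O')(205)), Rational(1, 2)), Function('f')(568)), Rational(1, 2)) = Pow(Add(Pow(Add(Rational(4, 61365), Add(Rational(3, 4), Mul(Rational(-1, 4), Pow(205, 2)))), Rational(1, 2)), 1), Rational(1, 2)) = Pow(Add(Pow(Add(Rational(4, 61365), Add(Rational(3, 4), Mul(Rational(-1, 4), 42025))), Rational(1, 2)), 1), Rational(1, 2)) = Pow(Add(Pow(Add(Rational(4, 61365), Add(Rational(3, 4), Rational(-42025, 4))), Rational(1, 2)), 1), Rational(1, 2)) = Pow(Add(Pow(Add(Rational(4, 61365), Rational(-21011, 2)), Rational(1, 2)), 1), Rational(1, 2)) = Pow(Add(Pow(Rational(-1289340007, 122730), Rational(1, 2)), 1), Rational(1, 2)) = Pow(Add(Mul(Rational(1, 122730), I, Pow(158240699059110, Rational(1, 2))), 1), Rational(1, 2)) = Pow(Add(1, Mul(Rational(1, 122730), I, Pow(158240699059110, Rational(1, 2)))), Rational(1, 2))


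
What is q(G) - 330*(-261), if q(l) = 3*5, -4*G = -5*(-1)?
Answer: 86145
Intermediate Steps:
G = -5/4 (G = -(-5)*(-1)/4 = -¼*5 = -5/4 ≈ -1.2500)
q(l) = 15
q(G) - 330*(-261) = 15 - 330*(-261) = 15 + 86130 = 86145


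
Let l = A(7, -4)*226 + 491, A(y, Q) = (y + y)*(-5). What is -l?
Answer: 15329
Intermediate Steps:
A(y, Q) = -10*y (A(y, Q) = (2*y)*(-5) = -10*y)
l = -15329 (l = -10*7*226 + 491 = -70*226 + 491 = -15820 + 491 = -15329)
-l = -1*(-15329) = 15329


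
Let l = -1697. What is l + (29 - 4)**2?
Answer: -1072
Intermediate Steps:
l + (29 - 4)**2 = -1697 + (29 - 4)**2 = -1697 + 25**2 = -1697 + 625 = -1072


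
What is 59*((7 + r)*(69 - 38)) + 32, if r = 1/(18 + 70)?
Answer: 1131309/88 ≈ 12856.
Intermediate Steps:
r = 1/88 ≈ 0.011364
59*((7 + r)*(69 - 38)) + 32 = 59*((7 + 1/88)*(69 - 38)) + 32 = 59*((617/88)*31) + 32 = 59*(19127/88) + 32 = 1128493/88 + 32 = 1131309/88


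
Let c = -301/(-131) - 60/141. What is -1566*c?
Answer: -18051282/6157 ≈ -2931.8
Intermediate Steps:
c = 11527/6157 (c = -301*(-1/131) - 60*1/141 = 301/131 - 20/47 = 11527/6157 ≈ 1.8722)
-1566*c = -1566*11527/6157 = -18051282/6157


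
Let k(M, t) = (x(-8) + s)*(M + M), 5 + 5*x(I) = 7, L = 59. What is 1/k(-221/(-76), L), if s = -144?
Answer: -95/79339 ≈ -0.0011974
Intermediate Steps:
x(I) = ⅖ (x(I) = -1 + (⅕)*7 = -1 + 7/5 = ⅖)
k(M, t) = -1436*M/5 (k(M, t) = (⅖ - 144)*(M + M) = -1436*M/5)
1/k(-221/(-76), L) = 1/(-(-317356)/(5*(-76))) = 1/(-(-317356)*(-1)/(5*76)) = 1/(-1436/5*221/76) = 1/(-79339/95) = -95/79339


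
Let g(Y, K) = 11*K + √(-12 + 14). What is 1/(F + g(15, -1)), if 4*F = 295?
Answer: 1004/62969 - 16*√2/62969 ≈ 0.015585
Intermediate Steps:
F = 295/4 (F = (¼)*295 = 295/4 ≈ 73.750)
g(Y, K) = √2 + 11*K (g(Y, K) = 11*K + √2 = √2 + 11*K)
1/(F + g(15, -1)) = 1/(295/4 + (√2 + 11*(-1))) = 1/(295/4 + (√2 - 11)) = 1/(295/4 + (-11 + √2)) = 1/(251/4 + √2)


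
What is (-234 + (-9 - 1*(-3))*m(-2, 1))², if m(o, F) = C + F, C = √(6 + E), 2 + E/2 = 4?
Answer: 57960 + 2880*√10 ≈ 67067.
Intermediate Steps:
E = 4 (E = -4 + 2*4 = -4 + 8 = 4)
C = √10 (C = √(6 + 4) = √10 ≈ 3.1623)
m(o, F) = F + √10 (m(o, F) = √10 + F = F + √10)
(-234 + (-9 - 1*(-3))*m(-2, 1))² = (-234 + (-9 - 1*(-3))*(1 + √10))² = (-234 + (-9 + 3)*(1 + √10))² = (-234 - 6*(1 + √10))² = (-234 + (-6 - 6*√10))² = (-240 - 6*√10)²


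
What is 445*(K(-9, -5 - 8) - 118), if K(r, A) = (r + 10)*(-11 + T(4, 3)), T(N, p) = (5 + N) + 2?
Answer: -52510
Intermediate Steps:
T(N, p) = 7 + N
K(r, A) = 0 (K(r, A) = (r + 10)*(-11 + (7 + 4)) = (10 + r)*(-11 + 11) = (10 + r)*0 = 0)
445*(K(-9, -5 - 8) - 118) = 445*(0 - 118) = 445*(-118) = -52510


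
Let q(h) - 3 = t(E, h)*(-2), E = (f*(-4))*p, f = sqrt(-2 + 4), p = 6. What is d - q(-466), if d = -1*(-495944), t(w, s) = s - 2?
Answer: 495005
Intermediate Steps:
f = sqrt(2) ≈ 1.4142
E = -24*sqrt(2) (E = (sqrt(2)*(-4))*6 = -4*sqrt(2)*6 = -24*sqrt(2) ≈ -33.941)
t(w, s) = -2 + s
d = 495944
q(h) = 7 - 2*h (q(h) = 3 + (-2 + h)*(-2) = 3 + (4 - 2*h) = 7 - 2*h)
d - q(-466) = 495944 - (7 - 2*(-466)) = 495944 - (7 + 932) = 495944 - 1*939 = 495944 - 939 = 495005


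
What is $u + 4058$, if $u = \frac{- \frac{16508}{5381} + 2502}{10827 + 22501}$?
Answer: $\frac{363883460449}{89668984} \approx 4058.1$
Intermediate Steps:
$u = \frac{6723377}{89668984}$ ($u = \frac{\left(-16508\right) \frac{1}{5381} + 2502}{33328} = \left(- \frac{16508}{5381} + 2502\right) \frac{1}{33328} = \frac{13446754}{5381} \cdot \frac{1}{33328} = \frac{6723377}{89668984} \approx 0.07498$)
$u + 4058 = \frac{6723377}{89668984} + 4058 = \frac{363883460449}{89668984}$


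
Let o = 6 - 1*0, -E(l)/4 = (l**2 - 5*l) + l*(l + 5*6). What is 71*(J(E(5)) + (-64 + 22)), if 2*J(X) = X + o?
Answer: -27619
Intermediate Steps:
E(l) = -4*l**2 + 20*l - 4*l*(30 + l) (E(l) = -4*((l**2 - 5*l) + l*(l + 5*6)) = -4*((l**2 - 5*l) + l*(l + 30)) = -4*((l**2 - 5*l) + l*(30 + l)) = -4*(l**2 - 5*l + l*(30 + l)) = -4*l**2 + 20*l - 4*l*(30 + l))
o = 6 (o = 6 + 0 = 6)
J(X) = 3 + X/2 (J(X) = (X + 6)/2 = (6 + X)/2 = 3 + X/2)
71*(J(E(5)) + (-64 + 22)) = 71*((3 + (-4*5*(25 + 2*5))/2) + (-64 + 22)) = 71*((3 + (-4*5*(25 + 10))/2) - 42) = 71*((3 + (-4*5*35)/2) - 42) = 71*((3 + (1/2)*(-700)) - 42) = 71*((3 - 350) - 42) = 71*(-347 - 42) = 71*(-389) = -27619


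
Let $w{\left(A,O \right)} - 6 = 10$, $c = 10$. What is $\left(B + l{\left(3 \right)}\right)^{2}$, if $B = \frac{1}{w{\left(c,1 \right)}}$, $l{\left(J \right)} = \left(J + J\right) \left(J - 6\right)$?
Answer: $\frac{82369}{256} \approx 321.75$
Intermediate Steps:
$l{\left(J \right)} = 2 J \left(-6 + J\right)$
$w{\left(A,O \right)} = 16$ ($w{\left(A,O \right)} = 6 + 10 = 16$)
$B = \frac{1}{16} \approx 0.0625$
$\left(B + l{\left(3 \right)}\right)^{2} = \left(\frac{1}{16} + 2 \cdot 3 \left(-6 + 3\right)\right)^{2} = \left(\frac{1}{16} + 2 \cdot 3 \left(-3\right)\right)^{2} = \left(\frac{1}{16} - 18\right)^{2} = \left(- \frac{287}{16}\right)^{2} = \frac{82369}{256}$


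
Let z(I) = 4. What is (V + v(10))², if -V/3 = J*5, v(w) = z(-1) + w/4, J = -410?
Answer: 151609969/4 ≈ 3.7902e+7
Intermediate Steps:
v(w) = 4 + w/4
V = 6150 (V = -(-1230)*5 = -3*(-2050) = 6150)
(V + v(10))² = (6150 + (4 + (¼)*10))² = (6150 + (4 + 5/2))² = (6150 + 13/2)² = (12313/2)² = 151609969/4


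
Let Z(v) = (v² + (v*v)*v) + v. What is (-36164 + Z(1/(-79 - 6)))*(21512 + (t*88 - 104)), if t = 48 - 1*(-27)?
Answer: -622035935737128/614125 ≈ -1.0129e+9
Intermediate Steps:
Z(v) = v + v² + v³ (Z(v) = (v² + v²*v) + v = (v² + v³) + v = v + v² + v³)
t = 75 (t = 48 + 27 = 75)
(-36164 + Z(1/(-79 - 6)))*(21512 + (t*88 - 104)) = (-36164 + (1 + 1/(-79 - 6) + (1/(-79 - 6))²)/(-79 - 6))*(21512 + (75*88 - 104)) = (-36164 + (1 + 1/(-85) + (1/(-85))²)/(-85))*(21512 + (6600 - 104)) = (-36164 - (1 - 1/85 + (-1/85)²)/85)*(21512 + 6496) = (-36164 - (1 - 1/85 + 1/7225)/85)*28008 = (-36164 - 1/85*7141/7225)*28008 = (-36164 - 7141/614125)*28008 = -22209223641/614125*28008 = -622035935737128/614125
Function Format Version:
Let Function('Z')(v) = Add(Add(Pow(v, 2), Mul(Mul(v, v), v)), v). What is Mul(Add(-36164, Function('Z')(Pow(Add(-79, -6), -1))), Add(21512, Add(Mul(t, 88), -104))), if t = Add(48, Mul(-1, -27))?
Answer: Rational(-622035935737128, 614125) ≈ -1.0129e+9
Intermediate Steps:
Function('Z')(v) = Add(v, Pow(v, 2), Pow(v, 3)) (Function('Z')(v) = Add(Add(Pow(v, 2), Mul(Pow(v, 2), v)), v) = Add(Add(Pow(v, 2), Pow(v, 3)), v) = Add(v, Pow(v, 2), Pow(v, 3)))
t = 75 (t = Add(48, 27) = 75)
Mul(Add(-36164, Function('Z')(Pow(Add(-79, -6), -1))), Add(21512, Add(Mul(t, 88), -104))) = Mul(Add(-36164, Mul(Pow(Add(-79, -6), -1), Add(1, Pow(Add(-79, -6), -1), Pow(Pow(Add(-79, -6), -1), 2)))), Add(21512, Add(Mul(75, 88), -104))) = Mul(Add(-36164, Mul(Pow(-85, -1), Add(1, Pow(-85, -1), Pow(Pow(-85, -1), 2)))), Add(21512, Add(6600, -104))) = Mul(Add(-36164, Mul(Rational(-1, 85), Add(1, Rational(-1, 85), Pow(Rational(-1, 85), 2)))), Add(21512, 6496)) = Mul(Add(-36164, Mul(Rational(-1, 85), Add(1, Rational(-1, 85), Rational(1, 7225)))), 28008) = Mul(Add(-36164, Mul(Rational(-1, 85), Rational(7141, 7225))), 28008) = Mul(Add(-36164, Rational(-7141, 614125)), 28008) = Mul(Rational(-22209223641, 614125), 28008) = Rational(-622035935737128, 614125)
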